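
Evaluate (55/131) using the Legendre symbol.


p = 131 is prime, so compute (55/131) with the reciprocity algorithm (Jacobi-symbol steps: pull out 2s via (2/n), flip via reciprocity, reduce):
  reciprocity: (55/131) -> -(131/55)
  reduce: (21/55)
  reciprocity: (21/55) -> +(55/21)
  reduce: (13/21)
  reciprocity: (13/21) -> +(21/13)
  reduce: (8/13)
  pull out 2: (2/13) = -1  (since 13 mod 8 = 5)
  pull out 2: (2/13) = -1  (since 13 mod 8 = 5)
  pull out 2: (2/13) = -1  (since 13 mod 8 = 5)
  (1/13) = 1
Product of signs = 1
(55/131) = 1

1


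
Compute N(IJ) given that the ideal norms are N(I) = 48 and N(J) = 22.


N(IJ) = N(I) * N(J)
= 48 * 22
= 1056

1056


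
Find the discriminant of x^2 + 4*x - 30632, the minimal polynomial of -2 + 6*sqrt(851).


The element -2 + 6*sqrt(851) has minimal polynomial:
x^2 + 4*x - 30632
Discriminant = (4)^2 - 4*(-30632)
= 16 + 122528
= 122544

122544


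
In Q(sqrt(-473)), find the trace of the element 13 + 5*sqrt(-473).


Tr(a + b*sqrt(d)) = (a + b*sqrt(d)) + (a - b*sqrt(d)) = 2a
= 2 * (13)
= 26

26


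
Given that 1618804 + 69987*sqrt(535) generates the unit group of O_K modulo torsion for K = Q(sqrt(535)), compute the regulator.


epsilon = 1618804 + 69987*sqrt(535)
= 3.2376e+06
R = ln(3.2376e+06)
= 14.9903

14.9903


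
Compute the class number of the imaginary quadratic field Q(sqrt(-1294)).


K = Q(sqrt(-1294)). d mod 4 = 2, so D = disc(K) = 4d = -5176
h(K) equals the number of primitive reduced positive-definite forms (a, b, c) = a*x^2 + b*x*y + c*y^2 with b^2 - 4ac = D,
where reduced means |b| <= a <= c, with b >= 0 whenever |b| = a or a = c, and primitive means gcd(a, b, c) = 1.
Reduced forces 3a^2 <= |D| = 5176, so 1 <= a <= 41; b must have the parity of D, and c = (b^2 - D)/(4a) must be an integer >= a.
Enumerate a = 1..41, b in [-a, a]:
  a=1: (1, 0, 1294)  [1]
  a=2: (2, 0, 647)  [1]
  a=3..4: none
  a=5: (5, -2, 259), (5, 2, 259)  [2]
  a=6: none
  a=7: (7, -2, 185), (7, 2, 185)  [2]
  a=8..9: none
  a=10: (10, -8, 131), (10, 8, 131)  [2]
  a=11: (11, -4, 118), (11, 4, 118)  [2]
  a=12..13: none
  a=14: (14, -12, 95), (14, 12, 95)  [2]
  a=15..16: none
  a=17: (17, -14, 79), (17, 14, 79)  [2]
  a=18: none
  a=19: (19, -12, 70), (19, 12, 70)  [2]
  a=20..21: none
  a=22: (22, -4, 59), (22, 4, 59)  [2]
  a=23..24: none
  a=25: (25, -18, 55), (25, 18, 55)  [2]
  a=26..30: none
  a=31: (31, -30, 49), (31, 30, 49)  [2]
  a=32..33: none
  a=34: (34, -20, 41), (34, 20, 41)  [2]
  a=35: (35, -12, 38), (35, -2, 37), (35, 2, 37), (35, 12, 38)  [4]
  a=36..41: none
Total reduced forms: 1 + 1 + 2 + 2 + 2 + 2 + 2 + 2 + 2 + 2 + 2 + 2 + 2 + 4 = 28
h = 28

28


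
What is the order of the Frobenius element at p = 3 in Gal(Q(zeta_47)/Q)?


The Frobenius at p in Gal(Q(zeta_n)/Q) = (Z/nZ)* is the class of p, so its order is ord_47(3), the smallest k >= 1 with 3^k = 1 mod 47.
n = 47 = 47, phi(47) = 46; the order divides phi(n).
Divisors of 46: 1, 2, 23, 46
Repeated squaring mod 47: 3^1 = 3, 3^2 = 9, 3^4 = 34, 3^8 = 28, 3^16 = 32, 3^32 = 37
Test divisors in increasing order:
  k=1: 3^1 = 3 mod 47
  k=2: 3^2 = 9 mod 47
  k=23: 3^23 = 32 * 34 * 9 * 3 = 1 mod 47  <- first divisor giving 1
Order = 23

23


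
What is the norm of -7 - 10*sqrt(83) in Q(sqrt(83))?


N(a + b*sqrt(d)) = a^2 - d*b^2
= (-7)^2 - (83)*(-10)^2
= 49 - 8300
= -8251

-8251


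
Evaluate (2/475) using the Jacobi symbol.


Compute (2/475) via quadratic reciprocity:
  pull out 2: (2/475) = -1  (since 475 mod 8 = 3)
  (1/475) = 1
Product of signs = -1

-1


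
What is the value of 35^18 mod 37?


p = 37 is prime and the exponent is (p-1)/2 = 18, so by Euler's criterion 35^18 = (35/37) = +1 or -1 mod 37.
Compute by square-and-multiply:
  18 = 16 + 2 (binary 10010)
  Repeated squaring mod 37: 35^1 = 35, 35^2 = 4, 35^4 = 16, 35^8 = 34, 35^16 = 9
  35^18 = 35^16 * 35^2 = 9 * 4 mod 37
    9 * 4 = 36 = 36 mod 37
  35^18 = 36 mod 37
Result 36 = p - 1 = -1 mod 37: 35 is a quadratic non-residue mod 37. As a residue in [0, p-1] the value is 36.
35^18 mod 37 = 36

36


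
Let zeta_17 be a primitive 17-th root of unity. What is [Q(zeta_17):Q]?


The degree equals Euler's totient phi(17).
17 = 17
phi(17) = 16

16


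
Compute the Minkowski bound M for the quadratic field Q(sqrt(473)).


d = 473, d mod 4 = 1, so disc(K) = d = 473; |disc(K)| = 473
Real quadratic field, so n = 2, s = r2 = 0, r1 = 2
M = (n!/n^n) * (4/pi)^s * sqrt(|disc(K)|) = (2!/2^2) * (4/pi)^0 * sqrt(473)
= 0.5 * 1.000000 * 21.748563
= 10.8743

10.8743


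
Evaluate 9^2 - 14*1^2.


x^2 - d*y^2
= 9^2 - 14*1^2
= 81 - 14
= 67

67


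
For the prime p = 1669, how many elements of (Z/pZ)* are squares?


For prime p, the number of non-zero quadratic residues is (p-1)/2.
= (1669-1)/2
= 834

834


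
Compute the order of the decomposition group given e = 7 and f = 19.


|D_P| = e * f
= 7 * 19
= 133

133


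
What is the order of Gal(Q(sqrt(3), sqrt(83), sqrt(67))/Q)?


The 3 square roots of distinct primes are multiplicatively independent over Q,
so [K:Q] = 2^3 and Gal(K/Q) is isomorphic to (Z/2Z)^3.
|Gal| = 2^3 = 8

8


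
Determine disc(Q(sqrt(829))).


For K = Q(sqrt(d)) with d squarefree: disc(K) = d if d = 1 mod 4, and disc(K) = 4d if d = 2 or 3 mod 4.
Here d = 829, and d mod 4 = 1.
d = 1 mod 4 (O_K = Z[(1+sqrt(d))/2]), so disc(K) = d = 829

829


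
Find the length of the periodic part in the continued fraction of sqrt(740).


Run the CF algorithm for sqrt(740).
a_0 = floor(sqrt(740)) = 27; set m_0=0, q_0=1.
Recurrence: m' = q*a - m,  q' = (d - m'^2)/q,  a' = floor((a_0 + m')/q').
  step 1: m=27, q=11, a=4
  step 2: m=17, q=41, a=1
  step 3: m=24, q=4, a=12
  step 4: m=24, q=41, a=1
  step 5: m=17, q=11, a=4
  step 6: m=27, q=1, a=54
a_6 = 2*a_0 = 54, so the period closes here.
sqrt(740) = [27; 4, 1, 12, 1, 4, 54]
Period length = 6

6


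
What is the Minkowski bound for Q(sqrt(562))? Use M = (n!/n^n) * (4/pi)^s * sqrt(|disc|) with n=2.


d = 562, d mod 4 = 2, so disc(K) = 4d = 2248; |disc(K)| = 2248
Real quadratic field, so n = 2, s = r2 = 0, r1 = 2
M = (n!/n^n) * (4/pi)^s * sqrt(|disc(K)|) = (2!/2^2) * (4/pi)^0 * sqrt(2248)
= 0.5 * 1.000000 * 47.413078
= 23.7065

23.7065


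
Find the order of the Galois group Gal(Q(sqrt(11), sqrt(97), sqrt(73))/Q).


The 3 square roots of distinct primes are multiplicatively independent over Q,
so [K:Q] = 2^3 and Gal(K/Q) is isomorphic to (Z/2Z)^3.
|Gal| = 2^3 = 8

8


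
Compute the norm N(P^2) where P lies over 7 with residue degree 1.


N(P^a) = p^(a*f)
= 7^(2*1)
= 7^2
= 49

49


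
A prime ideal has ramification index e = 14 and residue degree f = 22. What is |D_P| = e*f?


|D_P| = e * f
= 14 * 22
= 308

308


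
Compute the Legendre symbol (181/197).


p = 197 is prime, so compute (181/197) with the reciprocity algorithm (Jacobi-symbol steps: pull out 2s via (2/n), flip via reciprocity, reduce):
  reciprocity: (181/197) -> +(197/181)
  reduce: (16/181)
  pull out 2: (2/181) = -1  (since 181 mod 8 = 5)
  pull out 2: (2/181) = -1  (since 181 mod 8 = 5)
  pull out 2: (2/181) = -1  (since 181 mod 8 = 5)
  pull out 2: (2/181) = -1  (since 181 mod 8 = 5)
  (1/181) = 1
Product of signs = 1
(181/197) = 1

1


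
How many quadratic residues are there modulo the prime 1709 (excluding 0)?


For prime p, the number of non-zero quadratic residues is (p-1)/2.
= (1709-1)/2
= 854

854


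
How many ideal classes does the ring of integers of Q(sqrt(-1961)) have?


K = Q(sqrt(-1961)). d mod 4 = 3, so D = disc(K) = 4d = -7844
h(K) equals the number of primitive reduced positive-definite forms (a, b, c) = a*x^2 + b*x*y + c*y^2 with b^2 - 4ac = D,
where reduced means |b| <= a <= c, with b >= 0 whenever |b| = a or a = c, and primitive means gcd(a, b, c) = 1.
Reduced forces 3a^2 <= |D| = 7844, so 1 <= a <= 51; b must have the parity of D, and c = (b^2 - D)/(4a) must be an integer >= a.
Enumerate a = 1..51, b in [-a, a]:
  a=1: (1, 0, 1961)  [1]
  a=2: (2, 2, 981)  [1]
  a=3: (3, -2, 654), (3, 2, 654)  [2]
  a=4: none
  a=5: (5, -4, 393), (5, 4, 393)  [2]
  a=6: (6, -2, 327), (6, 2, 327)  [2]
  a=7..8: none
  a=9: (9, -2, 218), (9, 2, 218)  [2]
  a=10: (10, -6, 197), (10, 6, 197)  [2]
  a=11..14: none
  a=15: (15, -14, 134), (15, -4, 131), (15, 4, 131), (15, 14, 134)  [4]
  a=16..17: none
  a=18: (18, -2, 109), (18, 2, 109)  [2]
  a=19..24: none
  a=25: (25, -16, 81), (25, 16, 81)  [2]
  a=26: none
  a=27: (27, -16, 75), (27, 16, 75)  [2]
  a=28..29: none
  a=30: (30, -26, 71), (30, -14, 67), (30, 14, 67), (30, 26, 71)  [4]
  a=31..36: none
  a=37: (37, 0, 53)  [1]
  a=38..42: none
  a=43: (43, -38, 54), (43, 38, 54)  [2]
  a=44: none
  a=45: (45, -34, 50), (45, 16, 45), (45, 34, 50)  [3]
  a=46..51: none
Total reduced forms: 1 + 1 + 2 + 2 + 2 + 2 + 2 + 4 + 2 + 2 + 2 + 4 + 1 + 2 + 3 = 32
h = 32

32


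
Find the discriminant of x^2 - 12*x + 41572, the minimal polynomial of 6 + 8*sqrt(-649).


The element 6 + 8*sqrt(-649) has minimal polynomial:
x^2 - 12*x + 41572
Discriminant = (-12)^2 - 4*(41572)
= 144 - 166288
= -166144

-166144


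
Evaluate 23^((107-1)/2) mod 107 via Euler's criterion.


p = 107 is prime and the exponent is (p-1)/2 = 53, so by Euler's criterion 23^53 = (23/107) = +1 or -1 mod 107.
Compute by square-and-multiply:
  53 = 32 + 16 + 4 + 1 (binary 110101)
  Repeated squaring mod 107: 23^1 = 23, 23^2 = 101, 23^4 = 36, 23^8 = 12, 23^16 = 37, 23^32 = 85
  23^53 = 23^32 * 23^16 * 23^4 * 23^1 = 85 * 37 * 36 * 23 mod 107
    85 * 37 = 3145 = 42 mod 107
    42 * 36 = 1512 = 14 mod 107
    14 * 23 = 322 = 1 mod 107
  23^53 = 1 mod 107
Result 1: 23 is a quadratic residue mod 107.
23^53 mod 107 = 1

1


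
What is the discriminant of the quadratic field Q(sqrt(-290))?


For K = Q(sqrt(d)) with d squarefree: disc(K) = d if d = 1 mod 4, and disc(K) = 4d if d = 2 or 3 mod 4.
Here d = -290, and d mod 4 = 2.
d = 2 mod 4, not 1 (O_K = Z[sqrt(d)]), so disc(K) = 4d = 4 * (-290) = -1160

-1160


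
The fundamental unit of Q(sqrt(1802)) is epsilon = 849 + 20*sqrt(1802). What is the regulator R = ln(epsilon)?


epsilon = 849 + 20*sqrt(1802)
= 1697.9994
R = ln(1697.9994)
= 7.4372

7.4372


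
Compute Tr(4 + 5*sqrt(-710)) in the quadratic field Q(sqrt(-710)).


Tr(a + b*sqrt(d)) = (a + b*sqrt(d)) + (a - b*sqrt(d)) = 2a
= 2 * (4)
= 8

8


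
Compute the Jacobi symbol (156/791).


Compute (156/791) via quadratic reciprocity:
  pull out 2: (2/791) = +1  (since 791 mod 8 = 7)
  pull out 2: (2/791) = +1  (since 791 mod 8 = 7)
  reciprocity: (39/791) -> -(791/39)
  reduce: (11/39)
  reciprocity: (11/39) -> -(39/11)
  reduce: (6/11)
  pull out 2: (2/11) = -1  (since 11 mod 8 = 3)
  reciprocity: (3/11) -> -(11/3)
  reduce: (2/3)
  pull out 2: (2/3) = -1  (since 3 mod 8 = 3)
  (1/3) = 1
Product of signs = -1

-1


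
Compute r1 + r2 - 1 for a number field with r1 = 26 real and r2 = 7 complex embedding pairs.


By Dirichlet's unit theorem:
rank = r1 + r2 - 1
= 26 + 7 - 1
= 32

32


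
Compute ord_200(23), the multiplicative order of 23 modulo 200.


We want ord_200(23), the smallest k >= 1 with 23^k = 1 mod 200.
n = 200 = 2^3 * 5^2, phi(200) = 80; the order divides phi(n).
Divisors of 80: 1, 2, 4, 5, 8, 10, 16, 20, 40, 80
Repeated squaring mod 200: 23^1 = 23, 23^2 = 129, 23^4 = 41, 23^8 = 81, 23^16 = 161, 23^32 = 121, 23^64 = 41
Test divisors in increasing order:
  k=1: 23^1 = 23 mod 200
  k=2: 23^2 = 129 mod 200
  k=4: 23^4 = 41 mod 200
  k=5: 23^5 = 41 * 23 = 143 mod 200
  k=8: 23^8 = 81 mod 200
  k=10: 23^10 = 81 * 129 = 49 mod 200
  k=16: 23^16 = 161 mod 200
  k=20: 23^20 = 161 * 41 = 1 mod 200  <- first divisor giving 1
Order = 20

20


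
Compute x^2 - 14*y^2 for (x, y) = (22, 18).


x^2 - d*y^2
= 22^2 - 14*18^2
= 484 - 4536
= -4052

-4052


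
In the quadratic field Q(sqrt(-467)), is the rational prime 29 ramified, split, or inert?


K = Q(sqrt(-467)). Since d mod 4 = 1, disc(K) = -467.
Check p | disc: -467 mod 29 = 26.
p does not divide disc. Compute Legendre symbol (d/p):
26^((29-1)/2) mod 29 = -1
(d/p) = -1, so p is inert: (p) stays prime with e=1, f=2, g=1.
Therefore p is inert.

inert


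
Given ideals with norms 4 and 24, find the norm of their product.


N(IJ) = N(I) * N(J)
= 4 * 24
= 96

96


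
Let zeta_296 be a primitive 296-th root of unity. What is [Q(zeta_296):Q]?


The degree equals Euler's totient phi(296).
296 = 2^3 * 37
phi(296) = 144

144


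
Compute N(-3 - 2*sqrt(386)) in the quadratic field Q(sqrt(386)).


N(a + b*sqrt(d)) = a^2 - d*b^2
= (-3)^2 - (386)*(-2)^2
= 9 - 1544
= -1535

-1535


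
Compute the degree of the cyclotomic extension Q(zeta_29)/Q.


The degree equals Euler's totient phi(29).
29 = 29
phi(29) = 28

28


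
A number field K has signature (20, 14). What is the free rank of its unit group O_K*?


By Dirichlet's unit theorem:
rank = r1 + r2 - 1
= 20 + 14 - 1
= 33

33


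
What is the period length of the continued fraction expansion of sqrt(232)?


Run the CF algorithm for sqrt(232).
a_0 = floor(sqrt(232)) = 15; set m_0=0, q_0=1.
Recurrence: m' = q*a - m,  q' = (d - m'^2)/q,  a' = floor((a_0 + m')/q').
  step 1: m=15, q=7, a=4
  step 2: m=13, q=9, a=3
  step 3: m=14, q=4, a=7
  step 4: m=14, q=9, a=3
  step 5: m=13, q=7, a=4
  step 6: m=15, q=1, a=30
a_6 = 2*a_0 = 30, so the period closes here.
sqrt(232) = [15; 4, 3, 7, 3, 4, 30]
Period length = 6

6


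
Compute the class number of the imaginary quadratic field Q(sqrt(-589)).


K = Q(sqrt(-589)). d mod 4 = 3, so D = disc(K) = 4d = -2356
h(K) equals the number of primitive reduced positive-definite forms (a, b, c) = a*x^2 + b*x*y + c*y^2 with b^2 - 4ac = D,
where reduced means |b| <= a <= c, with b >= 0 whenever |b| = a or a = c, and primitive means gcd(a, b, c) = 1.
Reduced forces 3a^2 <= |D| = 2356, so 1 <= a <= 28; b must have the parity of D, and c = (b^2 - D)/(4a) must be an integer >= a.
Enumerate a = 1..28, b in [-a, a]:
  a=1: (1, 0, 589)  [1]
  a=2: (2, 2, 295)  [1]
  a=3..4: none
  a=5: (5, -2, 118), (5, 2, 118)  [2]
  a=6..9: none
  a=10: (10, -2, 59), (10, 2, 59)  [2]
  a=11: (11, -8, 55), (11, 8, 55)  [2]
  a=12: none
  a=13: (13, -6, 46), (13, 6, 46)  [2]
  a=14..18: none
  a=19: (19, 0, 31)  [1]
  a=20..21: none
  a=22: (22, -14, 29), (22, 14, 29)  [2]
  a=23: (23, -6, 26), (23, 6, 26)  [2]
  a=24: none
  a=25: (25, 12, 25)  [1]
  a=26..28: none
Total reduced forms: 1 + 1 + 2 + 2 + 2 + 2 + 1 + 2 + 2 + 1 = 16
h = 16

16


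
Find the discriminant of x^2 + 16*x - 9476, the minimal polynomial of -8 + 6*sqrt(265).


The element -8 + 6*sqrt(265) has minimal polynomial:
x^2 + 16*x - 9476
Discriminant = (16)^2 - 4*(-9476)
= 256 + 37904
= 38160

38160


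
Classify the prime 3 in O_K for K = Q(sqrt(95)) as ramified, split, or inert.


K = Q(sqrt(95)). Since d mod 4 = 3, disc(K) = 380.
Check p | disc: 380 mod 3 = 2.
p does not divide disc. Compute Legendre symbol (d/p):
2^((3-1)/2) mod 3 = -1
(d/p) = -1, so p is inert: (p) stays prime with e=1, f=2, g=1.
Therefore p is inert.

inert


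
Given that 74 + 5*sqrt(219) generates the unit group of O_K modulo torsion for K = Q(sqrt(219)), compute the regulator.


epsilon = 74 + 5*sqrt(219)
= 147.9932
R = ln(147.9932)
= 4.9972

4.9972


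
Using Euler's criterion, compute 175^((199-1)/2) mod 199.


p = 199 is prime and the exponent is (p-1)/2 = 99, so by Euler's criterion 175^99 = (175/199) = +1 or -1 mod 199.
Compute by square-and-multiply:
  99 = 64 + 32 + 2 + 1 (binary 1100011)
  Repeated squaring mod 199: 175^1 = 175, 175^2 = 178, 175^4 = 43, 175^8 = 58, 175^16 = 180, 175^32 = 162, 175^64 = 175
  175^99 = 175^64 * 175^32 * 175^2 * 175^1 = 175 * 162 * 178 * 175 mod 199
    175 * 162 = 28350 = 92 mod 199
    92 * 178 = 16376 = 58 mod 199
    58 * 175 = 10150 = 1 mod 199
  175^99 = 1 mod 199
Result 1: 175 is a quadratic residue mod 199.
175^99 mod 199 = 1

1


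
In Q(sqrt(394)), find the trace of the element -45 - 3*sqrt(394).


Tr(a + b*sqrt(d)) = (a + b*sqrt(d)) + (a - b*sqrt(d)) = 2a
= 2 * (-45)
= -90

-90


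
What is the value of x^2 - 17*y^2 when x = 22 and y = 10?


x^2 - d*y^2
= 22^2 - 17*10^2
= 484 - 1700
= -1216

-1216


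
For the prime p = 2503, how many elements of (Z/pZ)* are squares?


For prime p, the number of non-zero quadratic residues is (p-1)/2.
= (2503-1)/2
= 1251

1251


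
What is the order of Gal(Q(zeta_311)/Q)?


|Gal(Q(zeta_311)/Q)| = phi(311)
= 310

310


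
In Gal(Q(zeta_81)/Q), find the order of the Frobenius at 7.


The Frobenius at p in Gal(Q(zeta_n)/Q) = (Z/nZ)* is the class of p, so its order is ord_81(7), the smallest k >= 1 with 7^k = 1 mod 81.
n = 81 = 3^4, phi(81) = 54; the order divides phi(n).
Divisors of 54: 1, 2, 3, 6, 9, 18, 27, 54
Repeated squaring mod 81: 7^1 = 7, 7^2 = 49, 7^4 = 52, 7^8 = 31, 7^16 = 70, 7^32 = 40
Test divisors in increasing order:
  k=1: 7^1 = 7 mod 81
  k=2: 7^2 = 49 mod 81
  k=3: 7^3 = 49 * 7 = 19 mod 81
  k=6: 7^6 = 52 * 49 = 37 mod 81
  k=9: 7^9 = 31 * 7 = 55 mod 81
  k=18: 7^18 = 70 * 49 = 28 mod 81
  k=27: 7^27 = 70 * 31 * 49 * 7 = 1 mod 81  <- first divisor giving 1
Order = 27

27


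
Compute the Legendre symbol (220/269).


p = 269 is prime, so compute (220/269) with the reciprocity algorithm (Jacobi-symbol steps: pull out 2s via (2/n), flip via reciprocity, reduce):
  pull out 2: (2/269) = -1  (since 269 mod 8 = 5)
  pull out 2: (2/269) = -1  (since 269 mod 8 = 5)
  reciprocity: (55/269) -> +(269/55)
  reduce: (49/55)
  reciprocity: (49/55) -> +(55/49)
  reduce: (6/49)
  pull out 2: (2/49) = +1  (since 49 mod 8 = 1)
  reciprocity: (3/49) -> +(49/3)
  reduce: (1/3)
  (1/3) = 1
Product of signs = 1
(220/269) = 1

1


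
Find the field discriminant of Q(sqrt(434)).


For K = Q(sqrt(d)) with d squarefree: disc(K) = d if d = 1 mod 4, and disc(K) = 4d if d = 2 or 3 mod 4.
Here d = 434, and d mod 4 = 2.
d = 2 mod 4, not 1 (O_K = Z[sqrt(d)]), so disc(K) = 4d = 4 * (434) = 1736

1736


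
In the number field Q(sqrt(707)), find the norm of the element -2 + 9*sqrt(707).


N(a + b*sqrt(d)) = a^2 - d*b^2
= (-2)^2 - (707)*(9)^2
= 4 - 57267
= -57263

-57263


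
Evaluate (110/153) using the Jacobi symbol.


Compute (110/153) via quadratic reciprocity:
  pull out 2: (2/153) = +1  (since 153 mod 8 = 1)
  reciprocity: (55/153) -> +(153/55)
  reduce: (43/55)
  reciprocity: (43/55) -> -(55/43)
  reduce: (12/43)
  pull out 2: (2/43) = -1  (since 43 mod 8 = 3)
  pull out 2: (2/43) = -1  (since 43 mod 8 = 3)
  reciprocity: (3/43) -> -(43/3)
  reduce: (1/3)
  (1/3) = 1
Product of signs = 1

1


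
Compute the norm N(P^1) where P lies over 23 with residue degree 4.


N(P^a) = p^(a*f)
= 23^(1*4)
= 23^4
= 279841

279841


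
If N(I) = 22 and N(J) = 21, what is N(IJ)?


N(IJ) = N(I) * N(J)
= 22 * 21
= 462

462


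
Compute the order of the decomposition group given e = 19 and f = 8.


|D_P| = e * f
= 19 * 8
= 152

152


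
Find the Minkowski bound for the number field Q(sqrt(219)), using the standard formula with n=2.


d = 219, d mod 4 = 3, so disc(K) = 4d = 876; |disc(K)| = 876
Real quadratic field, so n = 2, s = r2 = 0, r1 = 2
M = (n!/n^n) * (4/pi)^s * sqrt(|disc(K)|) = (2!/2^2) * (4/pi)^0 * sqrt(876)
= 0.5 * 1.000000 * 29.597297
= 14.7986

14.7986


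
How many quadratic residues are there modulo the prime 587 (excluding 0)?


For prime p, the number of non-zero quadratic residues is (p-1)/2.
= (587-1)/2
= 293

293


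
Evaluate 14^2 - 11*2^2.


x^2 - d*y^2
= 14^2 - 11*2^2
= 196 - 44
= 152

152


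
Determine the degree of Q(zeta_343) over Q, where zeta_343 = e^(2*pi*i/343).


The degree equals Euler's totient phi(343).
343 = 7^3
phi(343) = 294

294


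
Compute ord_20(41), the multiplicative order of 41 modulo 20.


We want ord_20(41), the smallest k >= 1 with 41^k = 1 mod 20.
n = 20 = 2^2 * 5, phi(20) = 8; the order divides phi(n).
Divisors of 8: 1, 2, 4, 8
Repeated squaring mod 20: 41^1 = 1, 41^2 = 1, 41^4 = 1, 41^8 = 1
Test divisors in increasing order:
  k=1: 41^1 = 1 mod 20  <- first divisor giving 1
Order = 1

1


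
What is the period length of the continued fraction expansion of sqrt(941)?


Run the CF algorithm for sqrt(941).
a_0 = floor(sqrt(941)) = 30; set m_0=0, q_0=1.
Recurrence: m' = q*a - m,  q' = (d - m'^2)/q,  a' = floor((a_0 + m')/q').
  step 1: m=30, q=41, a=1
  step 2: m=11, q=20, a=2
  step 3: m=29, q=5, a=11
  step 4: m=26, q=53, a=1
  step 5: m=27, q=4, a=14
  step 6: m=29, q=25, a=2
  step 7: m=21, q=20, a=2
  step 8: m=19, q=29, a=1
  step 9: m=10, q=29, a=1
  step 10: m=19, q=20, a=2
  step 11: m=21, q=25, a=2
  step 12: m=29, q=4, a=14
  step 13: m=27, q=53, a=1
  step 14: m=26, q=5, a=11
  step 15: m=29, q=20, a=2
  step 16: m=11, q=41, a=1
  step 17: m=30, q=1, a=60
a_17 = 2*a_0 = 60, so the period closes here.
sqrt(941) = [30; 1, 2, 11, 1, 14, 2, 2, 1, 1, 2, 2, 14, 1, 11, 2, 1, 60]
Period length = 17

17


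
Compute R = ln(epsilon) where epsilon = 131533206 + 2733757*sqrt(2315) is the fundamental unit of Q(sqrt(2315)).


epsilon = 131533206 + 2733757*sqrt(2315)
= 2.6307e+08
R = ln(2.6307e+08)
= 19.3879

19.3879


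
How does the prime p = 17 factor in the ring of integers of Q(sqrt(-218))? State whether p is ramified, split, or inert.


K = Q(sqrt(-218)). Since d mod 4 = 2, disc(K) = -872.
Check p | disc: -872 mod 17 = 12.
p does not divide disc. Compute Legendre symbol (d/p):
3^((17-1)/2) mod 17 = -1
(d/p) = -1, so p is inert: (p) stays prime with e=1, f=2, g=1.
Therefore p is inert.

inert


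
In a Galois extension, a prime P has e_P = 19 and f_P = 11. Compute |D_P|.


|D_P| = e * f
= 19 * 11
= 209

209


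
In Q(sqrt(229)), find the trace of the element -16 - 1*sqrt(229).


Tr(a + b*sqrt(d)) = (a + b*sqrt(d)) + (a - b*sqrt(d)) = 2a
= 2 * (-16)
= -32

-32


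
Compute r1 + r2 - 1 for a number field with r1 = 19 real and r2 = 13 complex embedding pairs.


By Dirichlet's unit theorem:
rank = r1 + r2 - 1
= 19 + 13 - 1
= 31

31


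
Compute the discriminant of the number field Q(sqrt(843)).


For K = Q(sqrt(d)) with d squarefree: disc(K) = d if d = 1 mod 4, and disc(K) = 4d if d = 2 or 3 mod 4.
Here d = 843, and d mod 4 = 3.
d = 3 mod 4, not 1 (O_K = Z[sqrt(d)]), so disc(K) = 4d = 4 * (843) = 3372

3372


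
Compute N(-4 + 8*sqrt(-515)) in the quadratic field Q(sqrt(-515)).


N(a + b*sqrt(d)) = a^2 - d*b^2
= (-4)^2 - (-515)*(8)^2
= 16 + 32960
= 32976

32976


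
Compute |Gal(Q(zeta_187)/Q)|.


|Gal(Q(zeta_187)/Q)| = phi(187)
= 160

160


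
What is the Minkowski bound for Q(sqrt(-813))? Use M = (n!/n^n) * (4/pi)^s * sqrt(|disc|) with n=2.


d = -813, d mod 4 = 3, so disc(K) = 4d = -3252; |disc(K)| = 3252
Imaginary quadratic field, so n = 2, s = r2 = 1, r1 = 0
M = (n!/n^n) * (4/pi)^s * sqrt(|disc(K)|) = (2!/2^2) * (4/pi)^1 * sqrt(3252)
= 0.5 * 1.273240 * 57.026310
= 36.3041

36.3041


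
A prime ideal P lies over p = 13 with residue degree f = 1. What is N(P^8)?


N(P^a) = p^(a*f)
= 13^(8*1)
= 13^8
= 815730721

815730721


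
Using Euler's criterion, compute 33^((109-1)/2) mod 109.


p = 109 is prime and the exponent is (p-1)/2 = 54, so by Euler's criterion 33^54 = (33/109) = +1 or -1 mod 109.
Compute by square-and-multiply:
  54 = 32 + 16 + 4 + 2 (binary 110110)
  Repeated squaring mod 109: 33^1 = 33, 33^2 = 108, 33^4 = 1, 33^8 = 1, 33^16 = 1, 33^32 = 1
  33^54 = 33^32 * 33^16 * 33^4 * 33^2 = 1 * 1 * 1 * 108 mod 109
    1 * 1 = 1 = 1 mod 109
    1 * 1 = 1 = 1 mod 109
    1 * 108 = 108 = 108 mod 109
  33^54 = 108 mod 109
Result 108 = p - 1 = -1 mod 109: 33 is a quadratic non-residue mod 109. As a residue in [0, p-1] the value is 108.
33^54 mod 109 = 108

108


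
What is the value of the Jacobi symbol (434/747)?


Compute (434/747) via quadratic reciprocity:
  pull out 2: (2/747) = -1  (since 747 mod 8 = 3)
  reciprocity: (217/747) -> +(747/217)
  reduce: (96/217)
  pull out 2: (2/217) = +1  (since 217 mod 8 = 1)
  pull out 2: (2/217) = +1  (since 217 mod 8 = 1)
  pull out 2: (2/217) = +1  (since 217 mod 8 = 1)
  pull out 2: (2/217) = +1  (since 217 mod 8 = 1)
  pull out 2: (2/217) = +1  (since 217 mod 8 = 1)
  reciprocity: (3/217) -> +(217/3)
  reduce: (1/3)
  (1/3) = 1
Product of signs = -1

-1


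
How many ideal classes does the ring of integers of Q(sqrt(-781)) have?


K = Q(sqrt(-781)). d mod 4 = 3, so D = disc(K) = 4d = -3124
h(K) equals the number of primitive reduced positive-definite forms (a, b, c) = a*x^2 + b*x*y + c*y^2 with b^2 - 4ac = D,
where reduced means |b| <= a <= c, with b >= 0 whenever |b| = a or a = c, and primitive means gcd(a, b, c) = 1.
Reduced forces 3a^2 <= |D| = 3124, so 1 <= a <= 32; b must have the parity of D, and c = (b^2 - D)/(4a) must be an integer >= a.
Enumerate a = 1..32, b in [-a, a]:
  a=1: (1, 0, 781)  [1]
  a=2: (2, 2, 391)  [1]
  a=3..4: none
  a=5: (5, -4, 157), (5, 4, 157)  [2]
  a=6..9: none
  a=10: (10, -6, 79), (10, 6, 79)  [2]
  a=11: (11, 0, 71)  [1]
  a=12: none
  a=13: (13, -10, 62), (13, 10, 62)  [2]
  a=14..16: none
  a=17: (17, -2, 46), (17, 2, 46)  [2]
  a=18: none
  a=19: (19, -12, 43), (19, 12, 43)  [2]
  a=20..21: none
  a=22: (22, 22, 41)  [1]
  a=23: (23, -2, 34), (23, 2, 34)  [2]
  a=24: none
  a=25: (25, -24, 37), (25, 24, 37)  [2]
  a=26: (26, -10, 31), (26, 10, 31)  [2]
  a=27..32: none
Total reduced forms: 1 + 1 + 2 + 2 + 1 + 2 + 2 + 2 + 1 + 2 + 2 + 2 = 20
h = 20

20


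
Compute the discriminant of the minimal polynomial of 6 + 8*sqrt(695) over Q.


The element 6 + 8*sqrt(695) has minimal polynomial:
x^2 - 12*x - 44444
Discriminant = (-12)^2 - 4*(-44444)
= 144 + 177776
= 177920

177920


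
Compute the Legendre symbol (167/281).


p = 281 is prime, so compute (167/281) with the reciprocity algorithm (Jacobi-symbol steps: pull out 2s via (2/n), flip via reciprocity, reduce):
  reciprocity: (167/281) -> +(281/167)
  reduce: (114/167)
  pull out 2: (2/167) = +1  (since 167 mod 8 = 7)
  reciprocity: (57/167) -> +(167/57)
  reduce: (53/57)
  reciprocity: (53/57) -> +(57/53)
  reduce: (4/53)
  pull out 2: (2/53) = -1  (since 53 mod 8 = 5)
  pull out 2: (2/53) = -1  (since 53 mod 8 = 5)
  (1/53) = 1
Product of signs = 1
(167/281) = 1

1


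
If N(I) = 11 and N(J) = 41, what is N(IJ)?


N(IJ) = N(I) * N(J)
= 11 * 41
= 451

451


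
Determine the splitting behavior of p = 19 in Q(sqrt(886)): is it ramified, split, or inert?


K = Q(sqrt(886)). Since d mod 4 = 2, disc(K) = 3544.
Check p | disc: 3544 mod 19 = 10.
p does not divide disc. Compute Legendre symbol (d/p):
12^((19-1)/2) mod 19 = -1
(d/p) = -1, so p is inert: (p) stays prime with e=1, f=2, g=1.
Therefore p is inert.

inert


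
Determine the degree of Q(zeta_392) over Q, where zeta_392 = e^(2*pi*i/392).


The degree equals Euler's totient phi(392).
392 = 2^3 * 7^2
phi(392) = 168

168


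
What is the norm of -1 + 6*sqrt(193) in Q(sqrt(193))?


N(a + b*sqrt(d)) = a^2 - d*b^2
= (-1)^2 - (193)*(6)^2
= 1 - 6948
= -6947

-6947


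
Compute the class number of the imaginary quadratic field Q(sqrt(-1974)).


K = Q(sqrt(-1974)). d mod 4 = 2, so D = disc(K) = 4d = -7896
h(K) equals the number of primitive reduced positive-definite forms (a, b, c) = a*x^2 + b*x*y + c*y^2 with b^2 - 4ac = D,
where reduced means |b| <= a <= c, with b >= 0 whenever |b| = a or a = c, and primitive means gcd(a, b, c) = 1.
Reduced forces 3a^2 <= |D| = 7896, so 1 <= a <= 51; b must have the parity of D, and c = (b^2 - D)/(4a) must be an integer >= a.
Enumerate a = 1..51, b in [-a, a]:
  a=1: (1, 0, 1974)  [1]
  a=2: (2, 0, 987)  [1]
  a=3: (3, 0, 658)  [1]
  a=4: none
  a=5: (5, -2, 395), (5, 2, 395)  [2]
  a=6: (6, 0, 329)  [1]
  a=7: (7, 0, 282)  [1]
  a=8..9: none
  a=10: (10, -8, 199), (10, 8, 199)  [2]
  a=11..13: none
  a=14: (14, 0, 141)  [1]
  a=15: (15, -12, 134), (15, 12, 134)  [2]
  a=16: none
  a=17: (17, -14, 119), (17, 14, 119)  [2]
  a=18..20: none
  a=21: (21, 0, 94)  [1]
  a=22: none
  a=23: (23, -4, 86), (23, 4, 86)  [2]
  a=24: none
  a=25: (25, -2, 79), (25, 2, 79)  [2]
  a=26..29: none
  a=30: (30, -12, 67), (30, 12, 67)  [2]
  a=31: (31, -28, 70), (31, 28, 70)  [2]
  a=32..33: none
  a=34: (34, -20, 61), (34, 20, 61)  [2]
  a=35: (35, -28, 62), (35, 28, 62)  [2]
  a=36..41: none
  a=42: (42, 0, 47)  [1]
  a=43: (43, -4, 46), (43, 4, 46)  [2]
  a=44..49: none
  a=50: (50, -48, 51), (50, 48, 51)  [2]
  a=51: none
Total reduced forms: 1 + 1 + 1 + 2 + 1 + 1 + 2 + 1 + 2 + 2 + 1 + 2 + 2 + 2 + 2 + 2 + 2 + 1 + 2 + 2 = 32
h = 32

32


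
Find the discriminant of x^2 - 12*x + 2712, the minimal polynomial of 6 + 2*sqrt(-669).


The element 6 + 2*sqrt(-669) has minimal polynomial:
x^2 - 12*x + 2712
Discriminant = (-12)^2 - 4*(2712)
= 144 - 10848
= -10704

-10704


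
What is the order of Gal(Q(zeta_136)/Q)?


|Gal(Q(zeta_136)/Q)| = phi(136)
= 64

64


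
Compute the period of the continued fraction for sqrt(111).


Run the CF algorithm for sqrt(111).
a_0 = floor(sqrt(111)) = 10; set m_0=0, q_0=1.
Recurrence: m' = q*a - m,  q' = (d - m'^2)/q,  a' = floor((a_0 + m')/q').
  step 1: m=10, q=11, a=1
  step 2: m=1, q=10, a=1
  step 3: m=9, q=3, a=6
  step 4: m=9, q=10, a=1
  step 5: m=1, q=11, a=1
  step 6: m=10, q=1, a=20
a_6 = 2*a_0 = 20, so the period closes here.
sqrt(111) = [10; 1, 1, 6, 1, 1, 20]
Period length = 6

6


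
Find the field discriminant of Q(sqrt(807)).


For K = Q(sqrt(d)) with d squarefree: disc(K) = d if d = 1 mod 4, and disc(K) = 4d if d = 2 or 3 mod 4.
Here d = 807, and d mod 4 = 3.
d = 3 mod 4, not 1 (O_K = Z[sqrt(d)]), so disc(K) = 4d = 4 * (807) = 3228

3228


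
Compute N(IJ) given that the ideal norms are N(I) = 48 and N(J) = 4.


N(IJ) = N(I) * N(J)
= 48 * 4
= 192

192


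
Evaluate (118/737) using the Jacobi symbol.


Compute (118/737) via quadratic reciprocity:
  pull out 2: (2/737) = +1  (since 737 mod 8 = 1)
  reciprocity: (59/737) -> +(737/59)
  reduce: (29/59)
  reciprocity: (29/59) -> +(59/29)
  reduce: (1/29)
  (1/29) = 1
Product of signs = 1

1


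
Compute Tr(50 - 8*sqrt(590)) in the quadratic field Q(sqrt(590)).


Tr(a + b*sqrt(d)) = (a + b*sqrt(d)) + (a - b*sqrt(d)) = 2a
= 2 * (50)
= 100

100


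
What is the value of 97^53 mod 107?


p = 107 is prime and the exponent is (p-1)/2 = 53, so by Euler's criterion 97^53 = (97/107) = +1 or -1 mod 107.
Compute by square-and-multiply:
  53 = 32 + 16 + 4 + 1 (binary 110101)
  Repeated squaring mod 107: 97^1 = 97, 97^2 = 100, 97^4 = 49, 97^8 = 47, 97^16 = 69, 97^32 = 53
  97^53 = 97^32 * 97^16 * 97^4 * 97^1 = 53 * 69 * 49 * 97 mod 107
    53 * 69 = 3657 = 19 mod 107
    19 * 49 = 931 = 75 mod 107
    75 * 97 = 7275 = 106 mod 107
  97^53 = 106 mod 107
Result 106 = p - 1 = -1 mod 107: 97 is a quadratic non-residue mod 107. As a residue in [0, p-1] the value is 106.
97^53 mod 107 = 106

106


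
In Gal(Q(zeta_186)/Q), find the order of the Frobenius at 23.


The Frobenius at p in Gal(Q(zeta_n)/Q) = (Z/nZ)* is the class of p, so its order is ord_186(23), the smallest k >= 1 with 23^k = 1 mod 186.
n = 186 = 2 * 3 * 31, phi(186) = 60; the order divides phi(n).
Divisors of 60: 1, 2, 3, 4, 5, 6, 10, 12, 15, 20, 30, 60
Repeated squaring mod 186: 23^1 = 23, 23^2 = 157, 23^4 = 97, 23^8 = 109, 23^16 = 163, 23^32 = 157
Test divisors in increasing order:
  k=1: 23^1 = 23 mod 186
  k=2: 23^2 = 157 mod 186
  k=3: 23^3 = 157 * 23 = 77 mod 186
  k=4: 23^4 = 97 mod 186
  k=5: 23^5 = 97 * 23 = 185 mod 186
  k=6: 23^6 = 97 * 157 = 163 mod 186
  k=10: 23^10 = 109 * 157 = 1 mod 186  <- first divisor giving 1
Order = 10

10


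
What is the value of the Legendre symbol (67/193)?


p = 193 is prime, so compute (67/193) with the reciprocity algorithm (Jacobi-symbol steps: pull out 2s via (2/n), flip via reciprocity, reduce):
  reciprocity: (67/193) -> +(193/67)
  reduce: (59/67)
  reciprocity: (59/67) -> -(67/59)
  reduce: (8/59)
  pull out 2: (2/59) = -1  (since 59 mod 8 = 3)
  pull out 2: (2/59) = -1  (since 59 mod 8 = 3)
  pull out 2: (2/59) = -1  (since 59 mod 8 = 3)
  (1/59) = 1
Product of signs = 1
(67/193) = 1

1


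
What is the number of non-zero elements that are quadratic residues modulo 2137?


For prime p, the number of non-zero quadratic residues is (p-1)/2.
= (2137-1)/2
= 1068

1068


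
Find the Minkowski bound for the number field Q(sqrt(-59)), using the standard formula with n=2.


d = -59, d mod 4 = 1, so disc(K) = d = -59; |disc(K)| = 59
Imaginary quadratic field, so n = 2, s = r2 = 1, r1 = 0
M = (n!/n^n) * (4/pi)^s * sqrt(|disc(K)|) = (2!/2^2) * (4/pi)^1 * sqrt(59)
= 0.5 * 1.273240 * 7.681146
= 4.8900

4.8900


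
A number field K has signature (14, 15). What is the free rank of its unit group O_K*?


By Dirichlet's unit theorem:
rank = r1 + r2 - 1
= 14 + 15 - 1
= 28

28


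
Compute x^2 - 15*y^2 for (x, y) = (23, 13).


x^2 - d*y^2
= 23^2 - 15*13^2
= 529 - 2535
= -2006

-2006


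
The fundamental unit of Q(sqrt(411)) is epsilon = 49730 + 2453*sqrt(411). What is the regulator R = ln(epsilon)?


epsilon = 49730 + 2453*sqrt(411)
= 99460.0000
R = ln(99460.0000)
= 11.5075

11.5075


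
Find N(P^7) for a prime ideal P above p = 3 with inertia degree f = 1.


N(P^a) = p^(a*f)
= 3^(7*1)
= 3^7
= 2187

2187


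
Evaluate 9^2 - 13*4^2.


x^2 - d*y^2
= 9^2 - 13*4^2
= 81 - 208
= -127

-127


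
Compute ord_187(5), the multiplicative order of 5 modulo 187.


We want ord_187(5), the smallest k >= 1 with 5^k = 1 mod 187.
n = 187 = 11 * 17, phi(187) = 160; the order divides phi(n).
Divisors of 160: 1, 2, 4, 5, 8, 10, 16, 20, 32, 40, 80, 160
Repeated squaring mod 187: 5^1 = 5, 5^2 = 25, 5^4 = 64, 5^8 = 169, 5^16 = 137, 5^32 = 69, 5^64 = 86, 5^128 = 103
Test divisors in increasing order:
  k=1: 5^1 = 5 mod 187
  k=2: 5^2 = 25 mod 187
  k=4: 5^4 = 64 mod 187
  k=5: 5^5 = 64 * 5 = 133 mod 187
  k=8: 5^8 = 169 mod 187
  k=10: 5^10 = 169 * 25 = 111 mod 187
  k=16: 5^16 = 137 mod 187
  k=20: 5^20 = 137 * 64 = 166 mod 187
  k=32: 5^32 = 69 mod 187
  k=40: 5^40 = 69 * 169 = 67 mod 187
  k=80: 5^80 = 86 * 137 = 1 mod 187  <- first divisor giving 1
Order = 80

80


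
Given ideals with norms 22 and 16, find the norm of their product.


N(IJ) = N(I) * N(J)
= 22 * 16
= 352

352


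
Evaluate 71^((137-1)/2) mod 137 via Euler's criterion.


p = 137 is prime and the exponent is (p-1)/2 = 68, so by Euler's criterion 71^68 = (71/137) = +1 or -1 mod 137.
Compute by square-and-multiply:
  68 = 64 + 4 (binary 1000100)
  Repeated squaring mod 137: 71^1 = 71, 71^2 = 109, 71^4 = 99, 71^8 = 74, 71^16 = 133, 71^32 = 16, 71^64 = 119
  71^68 = 71^64 * 71^4 = 119 * 99 mod 137
    119 * 99 = 11781 = 136 mod 137
  71^68 = 136 mod 137
Result 136 = p - 1 = -1 mod 137: 71 is a quadratic non-residue mod 137. As a residue in [0, p-1] the value is 136.
71^68 mod 137 = 136

136


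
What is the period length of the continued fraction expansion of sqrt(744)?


Run the CF algorithm for sqrt(744).
a_0 = floor(sqrt(744)) = 27; set m_0=0, q_0=1.
Recurrence: m' = q*a - m,  q' = (d - m'^2)/q,  a' = floor((a_0 + m')/q').
  step 1: m=27, q=15, a=3
  step 2: m=18, q=28, a=1
  step 3: m=10, q=23, a=1
  step 4: m=13, q=25, a=1
  step 5: m=12, q=24, a=1
  step 6: m=12, q=25, a=1
  step 7: m=13, q=23, a=1
  step 8: m=10, q=28, a=1
  step 9: m=18, q=15, a=3
  step 10: m=27, q=1, a=54
a_10 = 2*a_0 = 54, so the period closes here.
sqrt(744) = [27; 3, 1, 1, 1, 1, 1, 1, 1, 3, 54]
Period length = 10

10


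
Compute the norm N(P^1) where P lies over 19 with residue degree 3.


N(P^a) = p^(a*f)
= 19^(1*3)
= 19^3
= 6859

6859


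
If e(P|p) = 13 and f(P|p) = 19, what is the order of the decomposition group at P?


|D_P| = e * f
= 13 * 19
= 247

247


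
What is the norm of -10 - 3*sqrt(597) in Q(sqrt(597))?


N(a + b*sqrt(d)) = a^2 - d*b^2
= (-10)^2 - (597)*(-3)^2
= 100 - 5373
= -5273

-5273


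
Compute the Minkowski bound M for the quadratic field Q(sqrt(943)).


d = 943, d mod 4 = 3, so disc(K) = 4d = 3772; |disc(K)| = 3772
Real quadratic field, so n = 2, s = r2 = 0, r1 = 2
M = (n!/n^n) * (4/pi)^s * sqrt(|disc(K)|) = (2!/2^2) * (4/pi)^0 * sqrt(3772)
= 0.5 * 1.000000 * 61.416610
= 30.7083

30.7083


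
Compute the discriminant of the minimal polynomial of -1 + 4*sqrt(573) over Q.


The element -1 + 4*sqrt(573) has minimal polynomial:
x^2 + 2*x - 9167
Discriminant = (2)^2 - 4*(-9167)
= 4 + 36668
= 36672

36672


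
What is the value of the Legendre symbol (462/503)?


p = 503 is prime, so compute (462/503) with the reciprocity algorithm (Jacobi-symbol steps: pull out 2s via (2/n), flip via reciprocity, reduce):
  pull out 2: (2/503) = +1  (since 503 mod 8 = 7)
  reciprocity: (231/503) -> -(503/231)
  reduce: (41/231)
  reciprocity: (41/231) -> +(231/41)
  reduce: (26/41)
  pull out 2: (2/41) = +1  (since 41 mod 8 = 1)
  reciprocity: (13/41) -> +(41/13)
  reduce: (2/13)
  pull out 2: (2/13) = -1  (since 13 mod 8 = 5)
  (1/13) = 1
Product of signs = 1
(462/503) = 1

1


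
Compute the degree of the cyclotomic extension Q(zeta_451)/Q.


The degree equals Euler's totient phi(451).
451 = 11 * 41
phi(451) = 400

400


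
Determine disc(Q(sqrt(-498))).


For K = Q(sqrt(d)) with d squarefree: disc(K) = d if d = 1 mod 4, and disc(K) = 4d if d = 2 or 3 mod 4.
Here d = -498, and d mod 4 = 2.
d = 2 mod 4, not 1 (O_K = Z[sqrt(d)]), so disc(K) = 4d = 4 * (-498) = -1992

-1992


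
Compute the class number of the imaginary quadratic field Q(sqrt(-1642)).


K = Q(sqrt(-1642)). d mod 4 = 2, so D = disc(K) = 4d = -6568
h(K) equals the number of primitive reduced positive-definite forms (a, b, c) = a*x^2 + b*x*y + c*y^2 with b^2 - 4ac = D,
where reduced means |b| <= a <= c, with b >= 0 whenever |b| = a or a = c, and primitive means gcd(a, b, c) = 1.
Reduced forces 3a^2 <= |D| = 6568, so 1 <= a <= 46; b must have the parity of D, and c = (b^2 - D)/(4a) must be an integer >= a.
Enumerate a = 1..46, b in [-a, a]:
  a=1: (1, 0, 1642)  [1]
  a=2: (2, 0, 821)  [1]
  a=3..12: none
  a=13: (13, -6, 127), (13, 6, 127)  [2]
  a=14..18: none
  a=19: (19, -14, 89), (19, 14, 89)  [2]
  a=20..25: none
  a=26: (26, -20, 67), (26, 20, 67)  [2]
  a=27..30: none
  a=31: (31, -2, 53), (31, 2, 53)  [2]
  a=32..37: none
  a=38: (38, -24, 47), (38, 24, 47)  [2]
  a=39..40: none
  a=41: (41, -22, 43), (41, 22, 43)  [2]
  a=42..46: none
Total reduced forms: 1 + 1 + 2 + 2 + 2 + 2 + 2 + 2 = 14
h = 14

14


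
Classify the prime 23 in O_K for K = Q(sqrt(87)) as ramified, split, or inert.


K = Q(sqrt(87)). Since d mod 4 = 3, disc(K) = 348.
Check p | disc: 348 mod 23 = 3.
p does not divide disc. Compute Legendre symbol (d/p):
18^((23-1)/2) mod 23 = 1
(d/p) = 1, so p splits: (p) = P*P' with e=1, f=1, g=2.
Therefore p is split.

split


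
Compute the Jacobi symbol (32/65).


Compute (32/65) via quadratic reciprocity:
  pull out 2: (2/65) = +1  (since 65 mod 8 = 1)
  pull out 2: (2/65) = +1  (since 65 mod 8 = 1)
  pull out 2: (2/65) = +1  (since 65 mod 8 = 1)
  pull out 2: (2/65) = +1  (since 65 mod 8 = 1)
  pull out 2: (2/65) = +1  (since 65 mod 8 = 1)
  (1/65) = 1
Product of signs = 1

1


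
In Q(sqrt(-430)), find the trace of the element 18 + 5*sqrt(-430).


Tr(a + b*sqrt(d)) = (a + b*sqrt(d)) + (a - b*sqrt(d)) = 2a
= 2 * (18)
= 36

36


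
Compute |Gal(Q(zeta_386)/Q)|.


|Gal(Q(zeta_386)/Q)| = phi(386)
= 192

192


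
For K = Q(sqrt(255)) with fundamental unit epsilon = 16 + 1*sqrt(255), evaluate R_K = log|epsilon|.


epsilon = 16 + 1*sqrt(255)
= 31.9687
R = ln(31.9687)
= 3.4648

3.4648


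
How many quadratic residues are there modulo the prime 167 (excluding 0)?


For prime p, the number of non-zero quadratic residues is (p-1)/2.
= (167-1)/2
= 83

83


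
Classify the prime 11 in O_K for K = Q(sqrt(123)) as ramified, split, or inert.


K = Q(sqrt(123)). Since d mod 4 = 3, disc(K) = 492.
Check p | disc: 492 mod 11 = 8.
p does not divide disc. Compute Legendre symbol (d/p):
2^((11-1)/2) mod 11 = -1
(d/p) = -1, so p is inert: (p) stays prime with e=1, f=2, g=1.
Therefore p is inert.

inert


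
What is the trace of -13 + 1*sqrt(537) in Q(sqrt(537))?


Tr(a + b*sqrt(d)) = (a + b*sqrt(d)) + (a - b*sqrt(d)) = 2a
= 2 * (-13)
= -26

-26
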